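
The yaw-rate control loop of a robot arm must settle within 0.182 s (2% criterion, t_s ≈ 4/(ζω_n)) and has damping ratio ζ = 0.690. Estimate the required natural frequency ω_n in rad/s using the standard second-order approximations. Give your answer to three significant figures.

ω_n ≈ 31.9 rad/s

Rearranging t_s ≈ 4/(ζω_n) gives ω_n = 4/(ζ·t_s) = 4/(0.690 × 0.182) = 31.9 rad/s.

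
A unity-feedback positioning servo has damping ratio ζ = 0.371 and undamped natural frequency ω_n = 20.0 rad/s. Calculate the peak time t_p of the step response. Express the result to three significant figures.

The damped frequency is ω_d = ω_n√(1−ζ²) = 20.0·√(1−0.138) = 18.6 rad/s.
Peak time t_p = π/ω_d = π/18.6 = 0.169 s.

t_p ≈ 0.169 s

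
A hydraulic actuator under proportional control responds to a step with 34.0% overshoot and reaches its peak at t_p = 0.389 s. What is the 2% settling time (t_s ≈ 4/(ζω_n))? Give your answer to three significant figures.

t_s ≈ 1.44 s

From the overshoot, ζ = −ln(OS)/√(π²+ln²(OS)) = 0.325.
From t_p = π/ω_d, ω_d = π/0.389 = 8.08 rad/s, so ω_n = ω_d/√(1−ζ²) = 8.54 rad/s.
t_s ≈ 4/(ζω_n) = 4/(0.325·8.54) = 1.44 s.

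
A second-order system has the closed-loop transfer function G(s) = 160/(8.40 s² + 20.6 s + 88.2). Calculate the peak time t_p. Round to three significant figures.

t_p ≈ 1.05 s

Dividing through by 8.40: denominator becomes s² + 2.452 s + 10.50.
So ω_n = √10.50 = 3.24 rad/s and ζ = 2.452/(2·3.24) = 0.378.
ω_d = ω_n√(1−ζ²) = 3.00 rad/s. t_p = π/ω_d = 1.05 s.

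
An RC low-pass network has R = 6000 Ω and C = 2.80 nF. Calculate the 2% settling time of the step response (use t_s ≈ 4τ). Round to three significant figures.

τ = RC = 6000 × 2.80 nF = 0.0000168 s.
t_s ≈ 4τ = 0.0000672 s.

t_s ≈ 0.0000672 s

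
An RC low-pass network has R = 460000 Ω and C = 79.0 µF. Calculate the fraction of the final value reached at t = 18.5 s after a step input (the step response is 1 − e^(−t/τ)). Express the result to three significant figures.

τ = RC = 460000 × 79.0 µF = 36.3 s.
y(t)/y_∞ = 1 − e^(−t/τ) = 1 − e^(−18.5/36.3) = 1 − e^(−0.509) = 0.399.

y/y_∞ ≈ 0.399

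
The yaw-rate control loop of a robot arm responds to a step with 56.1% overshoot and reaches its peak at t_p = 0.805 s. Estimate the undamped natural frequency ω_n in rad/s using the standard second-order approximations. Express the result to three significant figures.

ω_n ≈ 3.97 rad/s

From the overshoot, ζ = −ln(OS)/√(π²+ln²(OS)) = 0.181.
From t_p = π/ω_d, ω_d = π/0.805 = 3.90 rad/s, so ω_n = ω_d/√(1−ζ²) = 3.97 rad/s.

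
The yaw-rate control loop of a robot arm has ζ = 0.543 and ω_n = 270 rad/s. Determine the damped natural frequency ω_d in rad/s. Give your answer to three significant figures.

ω_d ≈ 227 rad/s

ω_d = ω_n√(1−ζ²) = 270·√0.705 = 227 rad/s.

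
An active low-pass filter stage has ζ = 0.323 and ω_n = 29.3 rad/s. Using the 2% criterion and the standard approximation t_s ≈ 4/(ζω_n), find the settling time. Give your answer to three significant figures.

t_s ≈ 0.423 s

t_s ≈ 4/(ζω_n) = 4/(0.323 × 29.3) = 0.423 s.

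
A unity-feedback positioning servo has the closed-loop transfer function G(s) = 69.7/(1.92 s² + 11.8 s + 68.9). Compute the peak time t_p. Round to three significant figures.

t_p ≈ 0.611 s

Dividing through by 1.92: denominator becomes s² + 6.146 s + 35.89.
So ω_n = √35.89 = 5.99 rad/s and ζ = 6.146/(2·5.99) = 0.513.
ω_d = ω_n√(1−ζ²) = 5.14 rad/s. t_p = π/ω_d = 0.611 s.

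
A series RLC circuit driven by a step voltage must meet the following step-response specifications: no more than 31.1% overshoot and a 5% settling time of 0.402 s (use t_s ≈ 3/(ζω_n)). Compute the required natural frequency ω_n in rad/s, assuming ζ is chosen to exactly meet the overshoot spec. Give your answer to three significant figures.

ζ = −ln(OS)/√(π² + (ln OS)²). With OS = 0.311, ln OS = −1.168 and ζ = 1.168/3.352 = 0.348.
Then ω_n = 3/(ζ t_s) = 3/(0.348 × 0.402) = 21.4 rad/s.

ω_n ≈ 21.4 rad/s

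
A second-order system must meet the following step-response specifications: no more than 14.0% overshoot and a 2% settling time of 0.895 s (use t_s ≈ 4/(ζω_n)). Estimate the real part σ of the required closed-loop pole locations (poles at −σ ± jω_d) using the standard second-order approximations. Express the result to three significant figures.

σ ≈ 4.47

The settling-time spec alone fixes σ = ζω_n = 4/t_s = 4/0.895 = 4.47.
(Overshoot then fixes ζ = 0.531 and hence ω_d = σ·√(1−ζ²)/ζ = 7.14 rad/s.)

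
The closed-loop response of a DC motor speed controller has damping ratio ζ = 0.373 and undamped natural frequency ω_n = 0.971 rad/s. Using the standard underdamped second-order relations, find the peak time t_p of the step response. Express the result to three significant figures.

t_p ≈ 3.49 s

The damped frequency is ω_d = ω_n√(1−ζ²) = 0.971·√(1−0.139) = 0.901 rad/s.
Peak time t_p = π/ω_d = π/0.901 = 3.49 s.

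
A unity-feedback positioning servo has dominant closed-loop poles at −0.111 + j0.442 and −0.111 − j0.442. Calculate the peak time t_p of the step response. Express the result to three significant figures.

t_p = π/ω_d with ω_d = 0.442 (the imaginary part), so t_p = 7.11 s.

t_p ≈ 7.11 s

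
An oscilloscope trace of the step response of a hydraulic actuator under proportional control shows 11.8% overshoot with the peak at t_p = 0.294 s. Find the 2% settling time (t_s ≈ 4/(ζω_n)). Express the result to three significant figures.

t_s ≈ 0.550 s

The overshoot fixes ζ = −ln(OS)/√(π²+ln²(OS)) = 0.562.
t_p = π/ω_d ⇒ ω_d = 10.7 rad/s; then ω_n = ω_d/√(1−ζ²) = 12.9 rad/s.
t_s ≈ 4/(ζω_n) = 4/(0.562·12.9) = 0.550 s.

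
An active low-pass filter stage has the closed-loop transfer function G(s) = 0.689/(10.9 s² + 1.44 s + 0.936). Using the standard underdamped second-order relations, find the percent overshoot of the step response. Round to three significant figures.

%OS ≈ 48.3%

Dividing through by 10.9: denominator becomes s² + 0.1321 s + 0.08587.
So ω_n = √0.08587 = 0.293 rad/s and ζ = 0.1321/(2·0.293) = 0.225.
%OS = 100 e^{−πζ/√(1−ζ²)} with ζ = 0.225 gives 48.3%.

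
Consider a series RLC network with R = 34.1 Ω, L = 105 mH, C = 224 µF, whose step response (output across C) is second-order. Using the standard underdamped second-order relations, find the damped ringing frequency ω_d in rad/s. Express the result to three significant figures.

ω_d ≈ 127 rad/s

For a series RLC circuit (capacitor voltage as output), ω_n = 1/√(LC) = 1/√(105 mH · 224 µF) = 206 rad/s.
ζ = (R/2)·√(C/L) = (34.1/2)·√(224 µF/105 mH) = 0.788.
ω_d = ω_n√(1−ζ²) = 127 rad/s.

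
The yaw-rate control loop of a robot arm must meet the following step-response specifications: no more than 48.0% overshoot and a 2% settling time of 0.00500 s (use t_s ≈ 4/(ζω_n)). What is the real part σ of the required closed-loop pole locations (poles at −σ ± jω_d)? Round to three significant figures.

The settling-time spec alone fixes σ = ζω_n = 4/t_s = 4/0.00500 = 800.
(Overshoot then fixes ζ = 0.228 and hence ω_d = σ·√(1−ζ²)/ζ = 3420 rad/s.)

σ ≈ 800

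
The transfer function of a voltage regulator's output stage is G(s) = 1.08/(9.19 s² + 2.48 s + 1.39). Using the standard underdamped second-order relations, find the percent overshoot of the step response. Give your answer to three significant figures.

Dividing through by 9.19: denominator becomes s² + 0.2699 s + 0.1513.
So ω_n = √0.1513 = 0.389 rad/s and ζ = 0.2699/(2·0.389) = 0.347.
%OS = 100·exp(−πζ/√(1−ζ²)) = 31.3%.

%OS ≈ 31.3%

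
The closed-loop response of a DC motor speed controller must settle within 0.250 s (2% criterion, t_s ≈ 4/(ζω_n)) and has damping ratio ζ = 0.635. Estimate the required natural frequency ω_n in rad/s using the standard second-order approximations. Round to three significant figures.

ω_n ≈ 25.2 rad/s

Rearranging t_s ≈ 4/(ζω_n) gives ω_n = 4/(ζ·t_s) = 4/(0.635 × 0.250) = 25.2 rad/s.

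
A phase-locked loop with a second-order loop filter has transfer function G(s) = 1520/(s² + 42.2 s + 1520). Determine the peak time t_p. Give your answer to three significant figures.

t_p ≈ 0.0958 s

Matching coefficients with s² + 2ζω_n s + ω_n² gives ω_n² = 1520 ⇒ ω_n = 39.0 rad/s, and ζ = 42.2/(2ω_n) = 0.541.
ω_d = ω_n√(1−ζ²) = 32.8 rad/s. Then t_p = π/ω_d = 0.0958 s.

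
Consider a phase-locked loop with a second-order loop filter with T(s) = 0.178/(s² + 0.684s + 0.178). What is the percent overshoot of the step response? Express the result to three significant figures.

%OS ≈ 1.29%

Matching coefficients with s² + 2ζω_n s + ω_n² gives ω_n² = 0.178 ⇒ ω_n = 0.422 rad/s, and ζ = 0.684/(2ω_n) = 0.811.
%OS = 100 e^{−πζ/√(1−ζ²)} with ζ = 0.811 gives 1.29%.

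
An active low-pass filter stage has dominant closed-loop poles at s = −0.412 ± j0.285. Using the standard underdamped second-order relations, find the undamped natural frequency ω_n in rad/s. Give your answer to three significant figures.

ω_n ≈ 0.501 rad/s

With σ = 0.412, ω_d = 0.285: ω_n = √(σ²+ω_d²) = 0.501 rad/s, ζ = σ/ω_n = 0.822.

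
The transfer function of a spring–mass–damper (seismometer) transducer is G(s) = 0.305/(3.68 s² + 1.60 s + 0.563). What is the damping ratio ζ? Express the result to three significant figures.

ζ ≈ 0.556

Dividing through by 3.68: denominator becomes s² + 0.4348 s + 0.1530.
So ω_n = √0.1530 = 0.391 rad/s and ζ = 0.4348/(2·0.391) = 0.556.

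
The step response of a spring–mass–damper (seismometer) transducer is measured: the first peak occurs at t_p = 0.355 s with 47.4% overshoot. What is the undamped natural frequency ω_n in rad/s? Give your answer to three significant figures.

ζ from %OS: ζ = |ln 0.474|/√(π²+ln²0.474) = 0.231.
t_p = π/ω_d ⇒ ω_d = 8.85 rad/s; then ω_n = ω_d/√(1−ζ²) = 9.10 rad/s.

ω_n ≈ 9.10 rad/s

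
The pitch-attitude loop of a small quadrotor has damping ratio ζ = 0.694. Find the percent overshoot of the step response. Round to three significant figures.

%OS ≈ 4.84%

For an underdamped second-order system, %OS = 100·exp(−πζ/√(1−ζ²)).
πζ/√(1−ζ²) = π·0.694/√(1−0.482) = 3.028, so %OS = 100·e^(−3.028) = 4.84%.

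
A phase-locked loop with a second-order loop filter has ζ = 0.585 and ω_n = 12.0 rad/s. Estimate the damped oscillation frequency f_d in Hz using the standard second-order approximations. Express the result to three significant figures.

f_d ≈ 1.55 Hz

ω_d = ω_n√(1−ζ²) = 12.0·√0.658 = 9.73 rad/s.
f_d = ω_d/(2π) = 1.55 Hz.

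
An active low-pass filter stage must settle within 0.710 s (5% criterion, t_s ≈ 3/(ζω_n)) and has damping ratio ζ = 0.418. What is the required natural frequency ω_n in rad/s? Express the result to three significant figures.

Rearranging t_s ≈ 3/(ζω_n) gives ω_n = 3/(ζ·t_s) = 3/(0.418 × 0.710) = 10.1 rad/s.

ω_n ≈ 10.1 rad/s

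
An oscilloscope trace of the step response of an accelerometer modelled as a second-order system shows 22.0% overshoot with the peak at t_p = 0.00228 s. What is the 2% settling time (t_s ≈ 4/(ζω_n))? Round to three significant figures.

t_s ≈ 0.00602 s

The overshoot fixes ζ = −ln(OS)/√(π²+ln²(OS)) = 0.434.
From t_p = π/ω_d, ω_d = π/0.00228 = 1380 rad/s, so ω_n = ω_d/√(1−ζ²) = 1530 rad/s.
t_s ≈ 4/(ζω_n) = 4/(0.434·1530) = 0.00602 s.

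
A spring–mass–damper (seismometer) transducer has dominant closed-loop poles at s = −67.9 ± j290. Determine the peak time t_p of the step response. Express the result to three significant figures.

t_p = π/ω_d with ω_d = 290 (the imaginary part), so t_p = 0.0108 s.

t_p ≈ 0.0108 s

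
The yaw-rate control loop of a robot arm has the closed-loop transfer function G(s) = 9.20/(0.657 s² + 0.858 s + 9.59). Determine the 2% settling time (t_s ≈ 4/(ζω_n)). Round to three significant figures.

t_s ≈ 6.13 s

Dividing through by 0.657: denominator becomes s² + 1.306 s + 14.60.
So ω_n = √14.60 = 3.82 rad/s and ζ = 1.306/(2·3.82) = 0.171.
t_s ≈ 4/(ζω_n) = 6.13 s.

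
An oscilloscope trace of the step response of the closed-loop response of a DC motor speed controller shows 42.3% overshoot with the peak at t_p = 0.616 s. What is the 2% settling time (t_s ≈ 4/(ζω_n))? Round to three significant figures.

t_s ≈ 2.86 s

From the overshoot, ζ = −ln(OS)/√(π²+ln²(OS)) = 0.264.
From t_p = π/ω_d, ω_d = π/0.616 = 5.10 rad/s, so ω_n = ω_d/√(1−ζ²) = 5.29 rad/s.
t_s ≈ 4/(ζω_n) = 4/(0.264·5.29) = 2.86 s.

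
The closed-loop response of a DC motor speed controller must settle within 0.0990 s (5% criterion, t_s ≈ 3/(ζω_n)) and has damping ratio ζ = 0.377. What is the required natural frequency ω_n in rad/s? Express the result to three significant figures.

Rearranging t_s ≈ 3/(ζω_n) gives ω_n = 3/(ζ·t_s) = 3/(0.377 × 0.0990) = 80.4 rad/s.

ω_n ≈ 80.4 rad/s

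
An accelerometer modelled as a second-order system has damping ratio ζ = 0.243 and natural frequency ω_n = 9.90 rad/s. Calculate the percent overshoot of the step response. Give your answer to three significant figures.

For an underdamped second-order system, %OS = 100·exp(−πζ/√(1−ζ²)).
πζ/√(1−ζ²) = π·0.243/√(1−0.0590) = 0.7870, so %OS = 100·e^(−0.7870) = 45.5%.

%OS ≈ 45.5%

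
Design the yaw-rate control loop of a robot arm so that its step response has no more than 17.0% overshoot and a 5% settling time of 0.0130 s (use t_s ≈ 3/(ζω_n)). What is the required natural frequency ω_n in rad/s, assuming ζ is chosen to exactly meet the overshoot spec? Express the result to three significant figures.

ω_n ≈ 470 rad/s

Inverting the overshoot relation: ζ = |ln 0.170|/√(π² + ln²0.170) = 0.491.
From t_s ≈ 3/(ζω_n): ω_n = 3/(ζ·t_s) = 3/(0.491·0.0130) = 470 rad/s.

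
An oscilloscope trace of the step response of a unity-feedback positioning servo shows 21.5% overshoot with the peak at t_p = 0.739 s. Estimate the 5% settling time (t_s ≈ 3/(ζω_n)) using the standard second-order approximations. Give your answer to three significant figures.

The overshoot fixes ζ = −ln(OS)/√(π²+ln²(OS)) = 0.439.
From t_p = π/ω_d, ω_d = π/0.739 = 4.25 rad/s, so ω_n = ω_d/√(1−ζ²) = 4.73 rad/s.
t_s ≈ 3/(ζω_n) = 3/(0.439·4.73) = 1.44 s.

t_s ≈ 1.44 s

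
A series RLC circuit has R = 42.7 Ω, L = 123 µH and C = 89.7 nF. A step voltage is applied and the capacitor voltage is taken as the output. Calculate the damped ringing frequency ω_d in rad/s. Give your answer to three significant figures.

For a series RLC circuit (capacitor voltage as output), ω_n = 1/√(LC) = 1/√(123 µH · 89.7 nF) = 301000 rad/s.
ζ = (R/2)·√(C/L) = (42.7/2)·√(89.7 nF/123 µH) = 0.577.
ω_d = ω_n√(1−ζ²) = 246000 rad/s.

ω_d ≈ 246000 rad/s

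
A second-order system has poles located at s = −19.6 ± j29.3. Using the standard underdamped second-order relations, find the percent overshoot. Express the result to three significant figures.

With σ = 19.6, ω_d = 29.3: ω_n = √(σ²+ω_d²) = 35.3 rad/s, ζ = σ/ω_n = 0.556.
%OS = 100 e^{−πζ/√(1−ζ²)} with ζ = 0.556 gives 12.2%.

%OS ≈ 12.2%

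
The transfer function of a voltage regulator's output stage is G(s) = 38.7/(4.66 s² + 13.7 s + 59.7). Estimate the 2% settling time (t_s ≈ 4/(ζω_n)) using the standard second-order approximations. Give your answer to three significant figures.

Dividing through by 4.66: denominator becomes s² + 2.940 s + 12.81.
So ω_n = √12.81 = 3.58 rad/s and ζ = 2.940/(2·3.58) = 0.411.
t_s ≈ 4/(ζω_n) = 2.72 s.

t_s ≈ 2.72 s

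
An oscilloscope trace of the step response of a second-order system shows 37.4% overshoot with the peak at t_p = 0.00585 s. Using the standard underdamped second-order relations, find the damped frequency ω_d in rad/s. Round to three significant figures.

t_p = π/ω_d, so ω_d = π/0.00585 = 537 rad/s.

ω_d ≈ 537 rad/s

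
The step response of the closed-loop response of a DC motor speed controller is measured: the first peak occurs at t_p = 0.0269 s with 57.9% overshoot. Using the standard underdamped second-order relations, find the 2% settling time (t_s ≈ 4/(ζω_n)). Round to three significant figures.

From the overshoot, ζ = −ln(OS)/√(π²+ln²(OS)) = 0.171.
From t_p = π/ω_d, ω_d = π/0.0269 = 117 rad/s, so ω_n = ω_d/√(1−ζ²) = 119 rad/s.
t_s ≈ 4/(ζω_n) = 4/(0.171·119) = 0.197 s.

t_s ≈ 0.197 s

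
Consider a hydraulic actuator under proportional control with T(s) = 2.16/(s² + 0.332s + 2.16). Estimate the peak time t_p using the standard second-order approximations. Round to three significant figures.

t_p ≈ 2.15 s

Matching coefficients with s² + 2ζω_n s + ω_n² gives ω_n² = 2.16 ⇒ ω_n = 1.47 rad/s, and ζ = 0.332/(2ω_n) = 0.113.
The damped frequency ω_d = ω_n√(1−ζ²) = 1.46 rad/s. Then t_p = π/ω_d = 2.15 s.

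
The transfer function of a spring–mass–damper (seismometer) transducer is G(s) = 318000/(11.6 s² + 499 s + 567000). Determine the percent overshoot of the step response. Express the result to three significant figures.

Dividing through by 11.6: denominator becomes s² + 43.02 s + 48880.
So ω_n = √48880 = 221 rad/s and ζ = 43.02/(2·221) = 0.0973.
%OS = 100·exp(−πζ/√(1−ζ²)) = 73.6%.

%OS ≈ 73.6%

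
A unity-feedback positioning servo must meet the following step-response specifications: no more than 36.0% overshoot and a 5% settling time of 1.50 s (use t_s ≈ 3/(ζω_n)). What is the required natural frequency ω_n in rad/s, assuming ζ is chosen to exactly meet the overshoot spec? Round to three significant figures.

ω_n ≈ 6.47 rad/s

From %OS = 100·exp(−πζ/√(1−ζ²)), invert to get ζ = −ln(OS)/√(π² + ln²(OS)) with OS = 0.360.
−ln 0.360 = 1.022, so ζ = 1.022/√(π² + 1.044) = 0.309.
Then ω_n = 3/(ζ t_s) = 3/(0.309 × 1.50) = 6.47 rad/s.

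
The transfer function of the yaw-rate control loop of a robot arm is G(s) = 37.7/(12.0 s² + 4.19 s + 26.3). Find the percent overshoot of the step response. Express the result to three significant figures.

%OS ≈ 68.9%

Dividing through by 12.0: denominator becomes s² + 0.3492 s + 2.192.
So ω_n = √2.192 = 1.48 rad/s and ζ = 0.3492/(2·1.48) = 0.118.
Overshoot: exp(−π·0.118/√(1−0.118²)) = 0.689, i.e. 68.9%.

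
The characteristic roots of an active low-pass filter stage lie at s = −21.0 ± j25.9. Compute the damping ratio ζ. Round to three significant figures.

ζ ≈ 0.630

The poles are at −σ ± jω_d with σ = 21.0 and ω_d = 25.9, so ω_n = √(σ²+ω_d²) = 33.3 rad/s and ζ = σ/ω_n = 0.630.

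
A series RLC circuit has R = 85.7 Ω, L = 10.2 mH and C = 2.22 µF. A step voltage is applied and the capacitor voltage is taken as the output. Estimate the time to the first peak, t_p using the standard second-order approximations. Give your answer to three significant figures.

For a series RLC circuit (capacitor voltage as output), ω_n = 1/√(LC) = 1/√(10.2 mH · 2.22 µF) = 6650 rad/s.
ζ = (R/2)·√(C/L) = (85.7/2)·√(2.22 µF/10.2 mH) = 0.632.
ω_d = 6650·√(1 − 0.632²) = 5150 rad/s. t_p = π/ω_d = 0.000610 s.

t_p ≈ 0.000610 s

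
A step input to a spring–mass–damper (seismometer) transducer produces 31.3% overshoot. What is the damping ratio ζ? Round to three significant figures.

Inverting the overshoot relation: ζ = |ln 0.313|/√(π² + ln²0.313) = 0.347.

ζ ≈ 0.347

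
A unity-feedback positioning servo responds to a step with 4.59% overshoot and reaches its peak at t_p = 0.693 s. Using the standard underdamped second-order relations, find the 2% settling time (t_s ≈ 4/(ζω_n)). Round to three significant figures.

t_s ≈ 0.900 s

The overshoot fixes ζ = −ln(OS)/√(π²+ln²(OS)) = 0.700.
From t_p = π/ω_d, ω_d = π/0.693 = 4.53 rad/s, so ω_n = ω_d/√(1−ζ²) = 6.35 rad/s.
t_s ≈ 4/(ζω_n) = 4/(0.700·6.35) = 0.900 s.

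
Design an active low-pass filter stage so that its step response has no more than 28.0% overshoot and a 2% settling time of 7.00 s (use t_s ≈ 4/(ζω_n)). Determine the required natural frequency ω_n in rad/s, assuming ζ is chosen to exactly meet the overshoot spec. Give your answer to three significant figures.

ω_n ≈ 1.52 rad/s

ζ = −ln(OS)/√(π² + (ln OS)²). With OS = 0.280, ln OS = −1.273 and ζ = 1.273/3.390 = 0.376.
Then ω_n = 4/(ζ t_s) = 4/(0.376 × 7.00) = 1.52 rad/s.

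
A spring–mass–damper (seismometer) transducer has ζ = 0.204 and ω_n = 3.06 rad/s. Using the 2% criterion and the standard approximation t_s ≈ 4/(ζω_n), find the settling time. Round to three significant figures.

t_s ≈ 6.41 s

t_s ≈ 4/(ζω_n) = 4/(0.204 × 3.06) = 6.41 s.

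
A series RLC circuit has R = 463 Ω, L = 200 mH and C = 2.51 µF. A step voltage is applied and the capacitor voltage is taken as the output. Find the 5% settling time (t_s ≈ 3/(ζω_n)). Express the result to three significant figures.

For a series RLC circuit (capacitor voltage as output), ω_n = 1/√(LC) = 1/√(200 mH · 2.51 µF) = 1410 rad/s.
ζ = (R/2)·√(C/L) = (463/2)·√(2.51 µF/200 mH) = 0.820.
t_s ≈ 3/(ζω_n) = 0.00259 s.

t_s ≈ 0.00259 s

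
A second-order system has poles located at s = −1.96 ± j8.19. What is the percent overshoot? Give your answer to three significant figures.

|pole| = ω_n = √(1.96² + 8.19²) = 8.42 rad/s; ζ = cos θ = σ/ω_n = 0.233.
%OS = 100 e^{−πζ/√(1−ζ²)} with ζ = 0.233 gives 47.2%.

%OS ≈ 47.2%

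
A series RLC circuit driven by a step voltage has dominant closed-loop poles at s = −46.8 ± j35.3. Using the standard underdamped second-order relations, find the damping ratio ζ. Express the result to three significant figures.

ζ ≈ 0.798

|pole| = ω_n = √(46.8² + 35.3²) = 58.6 rad/s; ζ = cos θ = σ/ω_n = 0.798.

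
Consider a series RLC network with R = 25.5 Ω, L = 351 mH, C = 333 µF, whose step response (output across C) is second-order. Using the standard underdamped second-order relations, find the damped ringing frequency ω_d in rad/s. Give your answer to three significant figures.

For a series RLC circuit (capacitor voltage as output), ω_n = 1/√(LC) = 1/√(351 mH · 333 µF) = 92.5 rad/s.
ζ = (R/2)·√(C/L) = (25.5/2)·√(333 µF/351 mH) = 0.393.
ω_d = ω_n√(1−ζ²) = 85.1 rad/s.

ω_d ≈ 85.1 rad/s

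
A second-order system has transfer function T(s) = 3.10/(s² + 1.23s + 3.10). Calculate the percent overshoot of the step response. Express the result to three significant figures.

%OS ≈ 31.0%

ω_n = √3.10 = 1.76 rad/s; ζ = 1.23/(2·1.76) = 0.349.
Overshoot: exp(−π·0.349/√(1−0.349²)) = 0.310, i.e. 31.0%.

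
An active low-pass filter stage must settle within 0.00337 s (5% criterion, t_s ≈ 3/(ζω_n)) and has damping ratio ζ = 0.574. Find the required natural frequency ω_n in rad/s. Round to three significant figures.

ω_n ≈ 1550 rad/s

Rearranging t_s ≈ 3/(ζω_n) gives ω_n = 3/(ζ·t_s) = 3/(0.574 × 0.00337) = 1550 rad/s.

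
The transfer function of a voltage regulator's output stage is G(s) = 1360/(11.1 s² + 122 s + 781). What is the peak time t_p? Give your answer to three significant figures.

t_p ≈ 0.496 s

Dividing through by 11.1: denominator becomes s² + 10.99 s + 70.36.
So ω_n = √70.36 = 8.39 rad/s and ζ = 10.99/(2·8.39) = 0.655.
ω_d = 8.39·√(1 − 0.655²) = 6.34 rad/s. t_p = π/ω_d = 0.496 s.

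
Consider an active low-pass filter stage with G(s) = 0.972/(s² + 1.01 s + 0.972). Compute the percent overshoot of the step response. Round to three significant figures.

%OS ≈ 15.4%

ω_n = √0.972 = 0.986 rad/s; ζ = 1.01/(2·0.986) = 0.512.
%OS = 100 e^{−πζ/√(1−ζ²)} with ζ = 0.512 gives 15.4%.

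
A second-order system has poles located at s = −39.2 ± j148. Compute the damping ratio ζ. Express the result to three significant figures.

ζ ≈ 0.256

|pole| = ω_n = √(39.2² + 148²) = 153 rad/s; ζ = cos θ = σ/ω_n = 0.256.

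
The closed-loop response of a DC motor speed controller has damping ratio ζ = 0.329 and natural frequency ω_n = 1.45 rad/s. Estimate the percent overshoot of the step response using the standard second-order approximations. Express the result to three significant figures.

For an underdamped second-order system, %OS = 100·exp(−πζ/√(1−ζ²)).
πζ/√(1−ζ²) = π·0.329/√(1−0.108) = 1.095, so %OS = 100·e^(−1.095) = 33.5%.

%OS ≈ 33.5%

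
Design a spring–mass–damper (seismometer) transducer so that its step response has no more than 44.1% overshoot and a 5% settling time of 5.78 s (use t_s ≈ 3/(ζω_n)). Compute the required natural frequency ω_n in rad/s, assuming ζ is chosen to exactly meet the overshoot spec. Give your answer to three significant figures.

From %OS = 100·exp(−πζ/√(1−ζ²)), invert to get ζ = −ln(OS)/√(π² + ln²(OS)) with OS = 0.441.
−ln 0.441 = 0.8187, so ζ = 0.8187/√(π² + 0.6703) = 0.252.
From t_s ≈ 3/(ζω_n): ω_n = 3/(ζ·t_s) = 3/(0.252·5.78) = 2.06 rad/s.

ω_n ≈ 2.06 rad/s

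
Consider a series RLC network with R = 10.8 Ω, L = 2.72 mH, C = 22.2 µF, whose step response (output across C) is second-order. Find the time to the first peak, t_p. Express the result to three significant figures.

t_p ≈ 0.000884 s

For a series RLC circuit (capacitor voltage as output), ω_n = 1/√(LC) = 1/√(2.72 mH · 22.2 µF) = 4070 rad/s.
ζ = (R/2)·√(C/L) = (10.8/2)·√(22.2 µF/2.72 mH) = 0.488.
ω_d = ω_n√(1−ζ²) = 3550 rad/s. t_p = π/ω_d = 0.000884 s.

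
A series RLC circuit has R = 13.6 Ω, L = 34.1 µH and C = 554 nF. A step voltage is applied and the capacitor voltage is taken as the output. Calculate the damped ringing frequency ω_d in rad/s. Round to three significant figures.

For a series RLC circuit (capacitor voltage as output), ω_n = 1/√(LC) = 1/√(34.1 µH · 554 nF) = 230000 rad/s.
ζ = (R/2)·√(C/L) = (13.6/2)·√(554 nF/34.1 µH) = 0.867.
ω_d = ω_n√(1−ζ²) = 115000 rad/s.

ω_d ≈ 115000 rad/s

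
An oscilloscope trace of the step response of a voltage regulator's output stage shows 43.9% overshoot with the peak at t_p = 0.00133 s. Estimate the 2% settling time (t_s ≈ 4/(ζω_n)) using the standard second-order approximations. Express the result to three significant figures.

t_s ≈ 0.00646 s

The overshoot fixes ζ = −ln(OS)/√(π²+ln²(OS)) = 0.253.
t_p = π/ω_d ⇒ ω_d = 2360 rad/s; then ω_n = ω_d/√(1−ζ²) = 2440 rad/s.
t_s ≈ 4/(ζω_n) = 4/(0.253·2440) = 0.00646 s.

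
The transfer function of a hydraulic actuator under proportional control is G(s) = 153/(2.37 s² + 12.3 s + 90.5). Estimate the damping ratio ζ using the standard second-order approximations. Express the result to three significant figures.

Dividing through by 2.37: denominator becomes s² + 5.190 s + 38.19.
So ω_n = √38.19 = 6.18 rad/s and ζ = 5.190/(2·6.18) = 0.420.

ζ ≈ 0.420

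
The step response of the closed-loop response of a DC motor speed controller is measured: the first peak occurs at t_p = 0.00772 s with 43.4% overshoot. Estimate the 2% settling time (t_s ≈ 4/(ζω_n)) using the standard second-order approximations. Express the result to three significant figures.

ζ from %OS: ζ = |ln 0.434|/√(π²+ln²0.434) = 0.257.
t_p = π/ω_d ⇒ ω_d = 407 rad/s; then ω_n = ω_d/√(1−ζ²) = 421 rad/s.
t_s ≈ 4/(ζω_n) = 4/(0.257·421) = 0.0370 s.

t_s ≈ 0.0370 s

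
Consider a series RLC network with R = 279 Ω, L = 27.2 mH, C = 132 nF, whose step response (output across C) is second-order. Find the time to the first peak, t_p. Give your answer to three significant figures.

For a series RLC circuit (capacitor voltage as output), ω_n = 1/√(LC) = 1/√(27.2 mH · 132 nF) = 16700 rad/s.
ζ = (R/2)·√(C/L) = (279/2)·√(132 nF/27.2 mH) = 0.307.
ω_d = ω_n√(1−ζ²) = 15900 rad/s. t_p = π/ω_d = 0.000198 s.

t_p ≈ 0.000198 s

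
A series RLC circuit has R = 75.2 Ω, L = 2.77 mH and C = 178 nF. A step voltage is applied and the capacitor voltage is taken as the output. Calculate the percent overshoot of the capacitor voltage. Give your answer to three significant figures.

For a series RLC circuit (capacitor voltage as output), ω_n = 1/√(LC) = 1/√(2.77 mH · 178 nF) = 45000 rad/s.
ζ = (R/2)·√(C/L) = (75.2/2)·√(178 nF/2.77 mH) = 0.301.
%OS = 100 e^{−πζ/√(1−ζ²)} with ζ = 0.301 gives 37.0%.

%OS ≈ 37.0%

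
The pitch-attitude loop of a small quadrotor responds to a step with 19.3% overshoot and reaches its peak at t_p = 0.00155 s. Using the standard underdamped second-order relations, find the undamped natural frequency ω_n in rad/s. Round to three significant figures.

From the overshoot, ζ = −ln(OS)/√(π²+ln²(OS)) = 0.464.
From t_p = π/ω_d, ω_d = π/0.00155 = 2030 rad/s, so ω_n = ω_d/√(1−ζ²) = 2290 rad/s.

ω_n ≈ 2290 rad/s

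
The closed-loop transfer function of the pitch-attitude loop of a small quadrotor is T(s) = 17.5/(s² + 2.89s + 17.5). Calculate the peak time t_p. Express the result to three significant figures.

Matching coefficients with s² + 2ζω_n s + ω_n² gives ω_n² = 17.5 ⇒ ω_n = 4.18 rad/s, and ζ = 2.89/(2ω_n) = 0.345.
The damped frequency ω_d = ω_n√(1−ζ²) = 3.93 rad/s. Then t_p = π/ω_d = 0.800 s.

t_p ≈ 0.800 s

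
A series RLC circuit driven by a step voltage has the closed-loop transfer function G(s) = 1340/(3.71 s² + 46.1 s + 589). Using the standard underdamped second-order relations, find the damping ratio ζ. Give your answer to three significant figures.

Dividing through by 3.71: denominator becomes s² + 12.43 s + 158.8.
So ω_n = √158.8 = 12.6 rad/s and ζ = 12.43/(2·12.6) = 0.493.

ζ ≈ 0.493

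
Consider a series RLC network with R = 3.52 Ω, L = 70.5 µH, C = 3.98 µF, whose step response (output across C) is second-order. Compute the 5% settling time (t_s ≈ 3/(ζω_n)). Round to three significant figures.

For a series RLC circuit (capacitor voltage as output), ω_n = 1/√(LC) = 1/√(70.5 µH · 3.98 µF) = 59700 rad/s.
ζ = (R/2)·√(C/L) = (3.52/2)·√(3.98 µF/70.5 µH) = 0.418.
t_s ≈ 3/(ζω_n) = 0.000120 s.

t_s ≈ 0.000120 s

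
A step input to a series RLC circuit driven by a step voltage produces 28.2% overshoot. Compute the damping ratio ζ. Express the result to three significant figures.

ζ = −ln(OS)/√(π² + (ln OS)²). With OS = 0.282, ln OS = −1.266 and ζ = 1.266/3.387 = 0.374.

ζ ≈ 0.374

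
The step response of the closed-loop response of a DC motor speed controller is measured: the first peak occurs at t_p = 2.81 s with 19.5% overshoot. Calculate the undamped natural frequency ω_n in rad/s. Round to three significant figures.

ζ from %OS: ζ = |ln 0.195|/√(π²+ln²0.195) = 0.462.
From t_p = π/ω_d, ω_d = π/2.81 = 1.12 rad/s, so ω_n = ω_d/√(1−ζ²) = 1.26 rad/s.

ω_n ≈ 1.26 rad/s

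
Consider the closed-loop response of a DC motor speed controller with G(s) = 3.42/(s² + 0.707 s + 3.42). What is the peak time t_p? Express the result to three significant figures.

t_p ≈ 1.73 s

Matching coefficients with s² + 2ζω_n s + ω_n² gives ω_n² = 3.42 ⇒ ω_n = 1.85 rad/s, and ζ = 0.707/(2ω_n) = 0.191.
The damped frequency ω_d = ω_n√(1−ζ²) = 1.82 rad/s. Then t_p = π/ω_d = 1.73 s.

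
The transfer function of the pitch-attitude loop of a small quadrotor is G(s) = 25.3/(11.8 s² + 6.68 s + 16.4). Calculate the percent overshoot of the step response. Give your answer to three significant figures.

Dividing through by 11.8: denominator becomes s² + 0.5661 s + 1.390.
So ω_n = √1.390 = 1.18 rad/s and ζ = 0.5661/(2·1.18) = 0.240.
%OS = 100·exp(−πζ/√(1−ζ²)) = 46.0%.

%OS ≈ 46.0%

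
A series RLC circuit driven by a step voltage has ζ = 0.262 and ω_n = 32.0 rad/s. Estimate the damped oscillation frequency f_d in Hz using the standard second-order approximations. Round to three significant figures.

f_d ≈ 4.92 Hz

ω_d = ω_n√(1−ζ²) = 32.0·√0.931 = 30.9 rad/s.
f_d = ω_d/(2π) = 4.92 Hz.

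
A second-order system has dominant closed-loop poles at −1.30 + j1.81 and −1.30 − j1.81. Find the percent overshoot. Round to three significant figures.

%OS ≈ 10.5%

|pole| = ω_n = √(1.30² + 1.81²) = 2.23 rad/s; ζ = cos θ = σ/ω_n = 0.583.
%OS = 100·exp(−πζ/√(1−ζ²)) = 10.5%.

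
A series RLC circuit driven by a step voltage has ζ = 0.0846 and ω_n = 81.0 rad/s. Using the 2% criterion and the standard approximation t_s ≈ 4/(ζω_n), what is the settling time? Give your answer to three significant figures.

t_s ≈ 0.584 s

t_s ≈ 4/(ζω_n) = 4/(0.0846 × 81.0) = 0.584 s.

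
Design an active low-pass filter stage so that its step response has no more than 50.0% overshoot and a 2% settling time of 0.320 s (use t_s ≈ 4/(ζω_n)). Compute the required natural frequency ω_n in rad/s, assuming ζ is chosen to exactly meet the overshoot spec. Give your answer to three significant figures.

ζ = −ln(OS)/√(π² + (ln OS)²). With OS = 0.500, ln OS = −0.6931 and ζ = 0.6931/3.217 = 0.215.
From t_s ≈ 4/(ζω_n): ω_n = 4/(ζ·t_s) = 4/(0.215·0.320) = 58.0 rad/s.

ω_n ≈ 58.0 rad/s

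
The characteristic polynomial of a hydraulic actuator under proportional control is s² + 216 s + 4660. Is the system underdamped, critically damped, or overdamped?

overdamped

a² − 4b = 28000 > 0 (two distinct real roots); the system is overdamped.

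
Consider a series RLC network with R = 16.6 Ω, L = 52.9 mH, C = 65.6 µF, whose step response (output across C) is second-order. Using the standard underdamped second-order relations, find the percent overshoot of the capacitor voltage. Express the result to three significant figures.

For a series RLC circuit (capacitor voltage as output), ω_n = 1/√(LC) = 1/√(52.9 mH · 65.6 µF) = 537 rad/s.
ζ = (R/2)·√(C/L) = (16.6/2)·√(65.6 µF/52.9 mH) = 0.292.
%OS = 100·exp(−πζ/√(1−ζ²)) = 38.3%.

%OS ≈ 38.3%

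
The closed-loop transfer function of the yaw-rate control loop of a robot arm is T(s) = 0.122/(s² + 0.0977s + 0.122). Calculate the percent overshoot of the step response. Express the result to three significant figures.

Matching coefficients with s² + 2ζω_n s + ω_n² gives ω_n² = 0.122 ⇒ ω_n = 0.349 rad/s, and ζ = 0.0977/(2ω_n) = 0.140.
%OS = 100·exp(−πζ/√(1−ζ²)) = 64.2%.

%OS ≈ 64.2%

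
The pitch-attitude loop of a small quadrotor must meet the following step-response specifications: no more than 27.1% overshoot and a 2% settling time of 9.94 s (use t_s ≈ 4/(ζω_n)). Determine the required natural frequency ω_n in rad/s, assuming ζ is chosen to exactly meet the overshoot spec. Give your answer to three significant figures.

ω_n ≈ 1.05 rad/s

Inverting the overshoot relation: ζ = |ln 0.271|/√(π² + ln²0.271) = 0.384.
Then ω_n = 4/(ζ t_s) = 4/(0.384 × 9.94) = 1.05 rad/s.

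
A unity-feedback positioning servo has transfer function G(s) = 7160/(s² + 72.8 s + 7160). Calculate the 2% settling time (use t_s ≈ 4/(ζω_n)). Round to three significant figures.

Comparing the denominator to s² + 2ζω_n s + ω_n²: ω_n = √7160 = 84.6 rad/s, and 2ζω_n = 72.8 so ζ = 72.8/(2·84.6) = 0.430.
t_s ≈ 4/(ζω_n) = 4/(0.430·84.6) = 0.110 s.

t_s ≈ 0.110 s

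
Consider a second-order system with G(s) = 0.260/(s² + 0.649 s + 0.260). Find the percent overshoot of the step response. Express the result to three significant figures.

%OS ≈ 7.49%

Comparing the denominator to s² + 2ζω_n s + ω_n²: ω_n = √0.260 = 0.510 rad/s, and 2ζω_n = 0.649 so ζ = 0.649/(2·0.510) = 0.636.
%OS = 100·exp(−πζ/√(1−ζ²)) = 7.49%.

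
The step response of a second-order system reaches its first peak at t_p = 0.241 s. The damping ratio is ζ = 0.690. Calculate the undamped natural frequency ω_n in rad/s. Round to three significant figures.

Peak time t_p = π/ω_d, so ω_d = π/t_p = π/0.241 = 13.0 rad/s.
ω_n = ω_d/√(1−ζ²) = 13.0/√0.524 = 18.0 rad/s.

ω_n ≈ 18.0 rad/s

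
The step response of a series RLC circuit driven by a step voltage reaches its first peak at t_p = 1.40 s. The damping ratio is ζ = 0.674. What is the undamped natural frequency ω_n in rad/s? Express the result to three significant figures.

ω_n ≈ 3.04 rad/s

Peak time t_p = π/ω_d, so ω_d = π/t_p = π/1.40 = 2.24 rad/s.
ω_n = ω_d/√(1−ζ²) = 2.24/√0.546 = 3.04 rad/s.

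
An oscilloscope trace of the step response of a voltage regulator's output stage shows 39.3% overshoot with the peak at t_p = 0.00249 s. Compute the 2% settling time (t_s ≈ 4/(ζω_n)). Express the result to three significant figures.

t_s ≈ 0.0107 s

The overshoot fixes ζ = −ln(OS)/√(π²+ln²(OS)) = 0.285.
From t_p = π/ω_d, ω_d = π/0.00249 = 1260 rad/s, so ω_n = ω_d/√(1−ζ²) = 1320 rad/s.
t_s ≈ 4/(ζω_n) = 4/(0.285·1320) = 0.0107 s.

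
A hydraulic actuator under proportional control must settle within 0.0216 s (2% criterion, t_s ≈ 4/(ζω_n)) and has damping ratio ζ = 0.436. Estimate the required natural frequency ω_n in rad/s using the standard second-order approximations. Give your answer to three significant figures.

ω_n ≈ 425 rad/s

Rearranging t_s ≈ 4/(ζω_n) gives ω_n = 4/(ζ·t_s) = 4/(0.436 × 0.0216) = 425 rad/s.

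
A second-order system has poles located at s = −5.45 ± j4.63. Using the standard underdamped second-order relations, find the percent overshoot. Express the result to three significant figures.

%OS ≈ 2.48%

With σ = 5.45, ω_d = 4.63: ω_n = √(σ²+ω_d²) = 7.15 rad/s, ζ = σ/ω_n = 0.762.
%OS = 100 e^{−πζ/√(1−ζ²)} with ζ = 0.762 gives 2.48%.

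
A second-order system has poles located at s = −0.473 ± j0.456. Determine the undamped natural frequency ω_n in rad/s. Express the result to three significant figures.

ω_n ≈ 0.657 rad/s

The poles are at −σ ± jω_d with σ = 0.473 and ω_d = 0.456, so ω_n = √(σ²+ω_d²) = 0.657 rad/s and ζ = σ/ω_n = 0.720.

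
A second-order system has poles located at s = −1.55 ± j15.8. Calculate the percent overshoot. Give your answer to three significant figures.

With σ = 1.55, ω_d = 15.8: ω_n = √(σ²+ω_d²) = 15.9 rad/s, ζ = σ/ω_n = 0.0976.
Overshoot: exp(−π·0.0976/√(1−0.0976²)) = 0.735, i.e. 73.5%.

%OS ≈ 73.5%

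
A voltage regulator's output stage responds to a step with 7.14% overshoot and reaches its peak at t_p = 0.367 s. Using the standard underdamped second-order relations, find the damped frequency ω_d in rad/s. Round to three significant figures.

ω_d ≈ 8.56 rad/s

t_p = π/ω_d, so ω_d = π/0.367 = 8.56 rad/s.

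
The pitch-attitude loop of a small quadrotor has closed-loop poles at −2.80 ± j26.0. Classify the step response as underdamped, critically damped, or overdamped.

underdamped

Since the poles form a complex-conjugate pair with nonzero imaginary part, the response is underdamped.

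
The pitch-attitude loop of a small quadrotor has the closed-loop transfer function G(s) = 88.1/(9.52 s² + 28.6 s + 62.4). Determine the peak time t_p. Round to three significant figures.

t_p ≈ 1.52 s

Dividing through by 9.52: denominator becomes s² + 3.004 s + 6.555.
So ω_n = √6.555 = 2.56 rad/s and ζ = 3.004/(2·2.56) = 0.587.
ω_d = 2.56·√(1 − 0.587²) = 2.07 rad/s. t_p = π/ω_d = 1.52 s.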